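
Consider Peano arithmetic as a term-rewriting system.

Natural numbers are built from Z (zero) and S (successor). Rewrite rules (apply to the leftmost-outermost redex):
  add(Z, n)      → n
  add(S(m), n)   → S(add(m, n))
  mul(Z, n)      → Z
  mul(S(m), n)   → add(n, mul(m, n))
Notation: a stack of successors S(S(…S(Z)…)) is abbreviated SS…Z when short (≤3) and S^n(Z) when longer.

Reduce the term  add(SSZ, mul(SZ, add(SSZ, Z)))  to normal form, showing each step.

  start: add(SSZ, mul(SZ, add(SSZ, Z)))
  [1] S(add(SZ, mul(SZ, add(SSZ, Z))))
  [2] S(S(add(Z, mul(SZ, add(SSZ, Z)))))
  [3] S(S(mul(SZ, add(SSZ, Z))))
  [4] S(S(add(add(SSZ, Z), mul(Z, add(SSZ, Z)))))
  [5] S(S(add(S(add(SZ, Z)), mul(Z, add(SSZ, Z)))))
  [6] S(S(S(add(add(SZ, Z), mul(Z, add(SSZ, Z))))))
  [7] S(S(S(add(S(add(Z, Z)), mul(Z, add(SSZ, Z))))))
  [8] S(S(S(S(add(add(Z, Z), mul(Z, add(SSZ, Z)))))))
  [9] S(S(S(S(add(Z, mul(Z, add(SSZ, Z)))))))
  [10] S(S(S(S(mul(Z, add(SSZ, Z))))))
  [11] S^4(Z)

Answer: normal form = S^4(Z)  (in 11 steps)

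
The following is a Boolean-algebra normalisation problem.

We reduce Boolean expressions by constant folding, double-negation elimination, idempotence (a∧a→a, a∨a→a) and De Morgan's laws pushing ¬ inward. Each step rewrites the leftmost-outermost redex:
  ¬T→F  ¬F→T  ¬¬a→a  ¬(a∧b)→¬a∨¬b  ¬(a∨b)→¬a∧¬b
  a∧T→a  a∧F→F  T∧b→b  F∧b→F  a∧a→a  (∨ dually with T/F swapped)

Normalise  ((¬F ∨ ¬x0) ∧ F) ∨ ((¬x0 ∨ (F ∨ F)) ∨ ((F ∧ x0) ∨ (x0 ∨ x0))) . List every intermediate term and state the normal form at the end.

Answer: normal form = ¬x0 ∨ x0  (in 7 steps)

Reduction:
  start: ((¬F ∨ ¬x0) ∧ F) ∨ ((¬x0 ∨ (F ∨ F)) ∨ ((F ∧ x0) ∨ (x0 ∨ x0)))
  [1] F ∨ ((¬x0 ∨ (F ∨ F)) ∨ ((F ∧ x0) ∨ (x0 ∨ x0)))
  [2] (¬x0 ∨ (F ∨ F)) ∨ ((F ∧ x0) ∨ (x0 ∨ x0))
  [3] (¬x0 ∨ F) ∨ ((F ∧ x0) ∨ (x0 ∨ x0))
  [4] ¬x0 ∨ ((F ∧ x0) ∨ (x0 ∨ x0))
  [5] ¬x0 ∨ (F ∨ (x0 ∨ x0))
  [6] ¬x0 ∨ (x0 ∨ x0)
  [7] ¬x0 ∨ x0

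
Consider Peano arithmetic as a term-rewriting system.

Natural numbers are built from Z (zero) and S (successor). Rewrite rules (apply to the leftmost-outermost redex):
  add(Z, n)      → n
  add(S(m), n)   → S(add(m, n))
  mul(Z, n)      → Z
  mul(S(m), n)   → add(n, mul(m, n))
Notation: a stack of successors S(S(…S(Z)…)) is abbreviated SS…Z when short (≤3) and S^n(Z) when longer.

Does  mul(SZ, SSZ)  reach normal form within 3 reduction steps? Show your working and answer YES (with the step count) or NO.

Answer: NO — after 3 steps the term is S(S(add(Z, mul(Z, SSZ)))), not yet normal

Reduction:
  start: mul(SZ, SSZ)
  [1] add(SSZ, mul(Z, SSZ))
  [2] S(add(SZ, mul(Z, SSZ)))
  [3] S(S(add(Z, mul(Z, SSZ))))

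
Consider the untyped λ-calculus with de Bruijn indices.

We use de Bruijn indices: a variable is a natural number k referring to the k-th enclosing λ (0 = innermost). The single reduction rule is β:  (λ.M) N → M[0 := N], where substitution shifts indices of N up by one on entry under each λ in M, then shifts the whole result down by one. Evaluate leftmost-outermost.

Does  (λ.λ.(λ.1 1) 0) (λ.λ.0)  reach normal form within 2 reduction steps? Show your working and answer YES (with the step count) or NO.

  start: (λ.λ.(λ.1 1) 0) (λ.λ.0)
  step 1: λ.(λ.1 1) 0
  step 2: λ.0 0

Answer: YES — reaches normal form λ.0 0 in 2 ≤ 2 steps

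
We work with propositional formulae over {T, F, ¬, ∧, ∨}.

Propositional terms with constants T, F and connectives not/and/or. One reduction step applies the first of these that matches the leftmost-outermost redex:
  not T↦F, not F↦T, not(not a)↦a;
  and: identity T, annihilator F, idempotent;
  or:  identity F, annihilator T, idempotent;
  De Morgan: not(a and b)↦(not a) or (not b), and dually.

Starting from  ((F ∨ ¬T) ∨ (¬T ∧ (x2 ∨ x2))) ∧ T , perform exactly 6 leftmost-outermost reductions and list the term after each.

Answer: after 6 steps: F

Derivation:
  start: ((F ∨ ¬T) ∨ (¬T ∧ (x2 ∨ x2))) ∧ T
  [1] (F ∨ ¬T) ∨ (¬T ∧ (x2 ∨ x2))
  [2] ¬T ∨ (¬T ∧ (x2 ∨ x2))
  [3] F ∨ (¬T ∧ (x2 ∨ x2))
  [4] ¬T ∧ (x2 ∨ x2)
  [5] F ∧ (x2 ∨ x2)
  [6] F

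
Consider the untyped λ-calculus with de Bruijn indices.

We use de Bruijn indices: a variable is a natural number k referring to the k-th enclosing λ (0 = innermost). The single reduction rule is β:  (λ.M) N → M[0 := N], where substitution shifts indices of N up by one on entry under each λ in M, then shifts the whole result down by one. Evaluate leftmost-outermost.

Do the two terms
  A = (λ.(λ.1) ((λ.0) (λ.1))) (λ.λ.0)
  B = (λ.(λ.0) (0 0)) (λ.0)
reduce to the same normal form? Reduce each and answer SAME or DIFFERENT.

Answer: DIFFERENT — A ⇓ λ.λ.0, B ⇓ λ.0

Working:
Term A:
  start: (λ.(λ.1) ((λ.0) (λ.1))) (λ.λ.0)
  [1] (λ.λ.λ.0) ((λ.0) (λ.λ.λ.0))
  [2] λ.λ.0

Term B:
  start: (λ.(λ.0) (0 0)) (λ.0)
  [1] (λ.0) ((λ.0) (λ.0))
  [2] (λ.0) (λ.0)
  [3] λ.0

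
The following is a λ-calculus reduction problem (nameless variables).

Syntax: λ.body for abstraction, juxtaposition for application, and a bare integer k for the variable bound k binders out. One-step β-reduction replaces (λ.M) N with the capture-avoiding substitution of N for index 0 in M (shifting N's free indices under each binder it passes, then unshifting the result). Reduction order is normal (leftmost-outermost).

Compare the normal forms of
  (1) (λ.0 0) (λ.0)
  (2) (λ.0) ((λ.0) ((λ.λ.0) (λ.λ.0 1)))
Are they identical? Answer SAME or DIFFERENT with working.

Answer: SAME — A ⇓ λ.0, B ⇓ λ.0

Derivation:
Term A:
  start: (λ.0 0) (λ.0)
  →1  (λ.0) (λ.0)
  →2  λ.0

Term B:
  start: (λ.0) ((λ.0) ((λ.λ.0) (λ.λ.0 1)))
  →1  (λ.0) ((λ.λ.0) (λ.λ.0 1))
  →2  (λ.λ.0) (λ.λ.0 1)
  →3  λ.0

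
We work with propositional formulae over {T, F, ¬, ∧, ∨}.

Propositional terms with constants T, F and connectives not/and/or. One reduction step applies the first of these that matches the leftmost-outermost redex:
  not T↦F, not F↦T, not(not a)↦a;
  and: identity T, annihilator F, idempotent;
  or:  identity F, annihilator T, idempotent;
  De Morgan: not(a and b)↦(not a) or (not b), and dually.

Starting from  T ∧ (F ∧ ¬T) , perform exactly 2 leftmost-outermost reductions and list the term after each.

Answer: after 2 steps: F

Working:
  start: T ∧ (F ∧ ¬T)
  →1  F ∧ ¬T
  →2  F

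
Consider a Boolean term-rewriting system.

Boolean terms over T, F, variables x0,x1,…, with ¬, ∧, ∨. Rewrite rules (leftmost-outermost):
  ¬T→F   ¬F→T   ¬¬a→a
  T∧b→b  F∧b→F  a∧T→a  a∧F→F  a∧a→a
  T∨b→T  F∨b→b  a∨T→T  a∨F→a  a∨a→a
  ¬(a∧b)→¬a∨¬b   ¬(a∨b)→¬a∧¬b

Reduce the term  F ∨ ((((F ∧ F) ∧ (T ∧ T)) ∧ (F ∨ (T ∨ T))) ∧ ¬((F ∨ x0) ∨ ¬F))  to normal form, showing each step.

  start: F ∨ ((((F ∧ F) ∧ (T ∧ T)) ∧ (F ∨ (T ∨ T))) ∧ ¬((F ∨ x0) ∨ ¬F))
  [1] (((F ∧ F) ∧ (T ∧ T)) ∧ (F ∨ (T ∨ T))) ∧ ¬((F ∨ x0) ∨ ¬F)
  [2] ((F ∧ (T ∧ T)) ∧ (F ∨ (T ∨ T))) ∧ ¬((F ∨ x0) ∨ ¬F)
  [3] (F ∧ (F ∨ (T ∨ T))) ∧ ¬((F ∨ x0) ∨ ¬F)
  [4] F ∧ ¬((F ∨ x0) ∨ ¬F)
  [5] F

Answer: normal form = F  (in 5 steps)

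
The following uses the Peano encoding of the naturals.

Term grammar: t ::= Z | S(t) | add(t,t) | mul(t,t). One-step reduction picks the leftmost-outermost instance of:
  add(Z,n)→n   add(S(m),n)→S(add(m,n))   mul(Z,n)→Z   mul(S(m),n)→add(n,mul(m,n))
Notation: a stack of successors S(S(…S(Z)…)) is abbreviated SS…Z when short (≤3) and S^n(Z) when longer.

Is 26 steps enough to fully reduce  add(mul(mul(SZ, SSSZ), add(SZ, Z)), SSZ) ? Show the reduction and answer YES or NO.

  start: add(mul(mul(SZ, SSSZ), add(SZ, Z)), SSZ)
  →1  add(mul(add(SSSZ, mul(Z, SSSZ)), add(SZ, Z)), SSZ)
  →2  add(mul(S(add(SSZ, mul(Z, SSSZ))), add(SZ, Z)), SSZ)
  →3  add(add(add(SZ, Z), mul(add(SSZ, mul(Z, SSSZ)), add(SZ, Z))), SSZ)
  →4  add(add(S(add(Z, Z)), mul(add(SSZ, mul(Z, SSSZ)), add(SZ, Z))), SSZ)
  →5  add(S(add(add(Z, Z), mul(add(SSZ, mul(Z, SSSZ)), add(SZ, Z)))), SSZ)
  →6  S(add(add(add(Z, Z), mul(add(SSZ, mul(Z, SSSZ)), add(SZ, Z))), SSZ))
  →7  S(add(add(Z, mul(add(SSZ, mul(Z, SSSZ)), add(SZ, Z))), SSZ))
  →8  S(add(mul(add(SSZ, mul(Z, SSSZ)), add(SZ, Z)), SSZ))
  →9  S(add(mul(S(add(SZ, mul(Z, SSSZ))), add(SZ, Z)), SSZ))
  →10  S(add(add(add(SZ, Z), mul(add(SZ, mul(Z, SSSZ)), add(SZ, Z))), SSZ))
  →11  S(add(add(S(add(Z, Z)), mul(add(SZ, mul(Z, SSSZ)), add(SZ, Z))), SSZ))
  →12  S(add(S(add(add(Z, Z), mul(add(SZ, mul(Z, SSSZ)), add(SZ, Z)))), SSZ))
  →13  S(S(add(add(add(Z, Z), mul(add(SZ, mul(Z, SSSZ)), add(SZ, Z))), SSZ)))
  →14  S(S(add(add(Z, mul(add(SZ, mul(Z, SSSZ)), add(SZ, Z))), SSZ)))
  →15  S(S(add(mul(add(SZ, mul(Z, SSSZ)), add(SZ, Z)), SSZ)))
  →16  S(S(add(mul(S(add(Z, mul(Z, SSSZ))), add(SZ, Z)), SSZ)))
  →17  S(S(add(add(add(SZ, Z), mul(add(Z, mul(Z, SSSZ)), add(SZ, Z))), SSZ)))
  →18  S(S(add(add(S(add(Z, Z)), mul(add(Z, mul(Z, SSSZ)), add(SZ, Z))), SSZ)))
  →19  S(S(add(S(add(add(Z, Z), mul(add(Z, mul(Z, SSSZ)), add(SZ, Z)))), SSZ)))
  →20  S(S(S(add(add(add(Z, Z), mul(add(Z, mul(Z, SSSZ)), add(SZ, Z))), SSZ))))
  →21  S(S(S(add(add(Z, mul(add(Z, mul(Z, SSSZ)), add(SZ, Z))), SSZ))))
  →22  S(S(S(add(mul(add(Z, mul(Z, SSSZ)), add(SZ, Z)), SSZ))))
  →23  S(S(S(add(mul(mul(Z, SSSZ), add(SZ, Z)), SSZ))))
  →24  S(S(S(add(mul(Z, add(SZ, Z)), SSZ))))
  →25  S(S(S(add(Z, SSZ))))
  →26  S^5(Z)

Answer: YES — reaches normal form S^5(Z) in 26 ≤ 26 steps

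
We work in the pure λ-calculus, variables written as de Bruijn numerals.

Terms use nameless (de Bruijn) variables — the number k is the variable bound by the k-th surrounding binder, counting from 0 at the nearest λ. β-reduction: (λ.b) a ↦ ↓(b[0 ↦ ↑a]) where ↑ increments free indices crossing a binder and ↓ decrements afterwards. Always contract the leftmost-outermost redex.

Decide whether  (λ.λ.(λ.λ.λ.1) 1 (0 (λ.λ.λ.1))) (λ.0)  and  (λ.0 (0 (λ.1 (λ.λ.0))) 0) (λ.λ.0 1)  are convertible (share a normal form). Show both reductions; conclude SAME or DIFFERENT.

Answer: DIFFERENT — A ⇓ λ.λ.1 (λ.λ.λ.1), B ⇓ λ.0 (λ.0 (λ.λ.0 (λ.λ.0)))

Derivation:
Term A:
  start: (λ.λ.(λ.λ.λ.1) 1 (0 (λ.λ.λ.1))) (λ.0)
  →1  λ.(λ.λ.λ.1) (λ.0) (0 (λ.λ.λ.1))
  →2  λ.(λ.λ.1) (0 (λ.λ.λ.1))
  →3  λ.λ.1 (λ.λ.λ.1)

Term B:
  start: (λ.0 (0 (λ.1 (λ.λ.0))) 0) (λ.λ.0 1)
  →1  (λ.λ.0 1) ((λ.λ.0 1) (λ.(λ.λ.0 1) (λ.λ.0))) (λ.λ.0 1)
  →2  (λ.0 ((λ.λ.0 1) (λ.(λ.λ.0 1) (λ.λ.0)))) (λ.λ.0 1)
  →3  (λ.λ.0 1) ((λ.λ.0 1) (λ.(λ.λ.0 1) (λ.λ.0)))
  →4  λ.0 ((λ.λ.0 1) (λ.(λ.λ.0 1) (λ.λ.0)))
  →5  λ.0 (λ.0 (λ.(λ.λ.0 1) (λ.λ.0)))
  →6  λ.0 (λ.0 (λ.λ.0 (λ.λ.0)))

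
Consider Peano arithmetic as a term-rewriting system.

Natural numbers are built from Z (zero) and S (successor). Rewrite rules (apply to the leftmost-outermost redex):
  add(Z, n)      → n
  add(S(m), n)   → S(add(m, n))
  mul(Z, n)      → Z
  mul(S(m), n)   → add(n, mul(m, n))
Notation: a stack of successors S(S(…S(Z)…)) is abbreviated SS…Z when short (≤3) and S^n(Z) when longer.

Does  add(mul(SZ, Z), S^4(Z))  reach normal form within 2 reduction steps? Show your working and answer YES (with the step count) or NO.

Answer: NO — after 2 steps the term is add(mul(Z, Z), S^4(Z)), not yet normal

Derivation:
  start: add(mul(SZ, Z), S^4(Z))
  step 1: add(add(Z, mul(Z, Z)), S^4(Z))
  step 2: add(mul(Z, Z), S^4(Z))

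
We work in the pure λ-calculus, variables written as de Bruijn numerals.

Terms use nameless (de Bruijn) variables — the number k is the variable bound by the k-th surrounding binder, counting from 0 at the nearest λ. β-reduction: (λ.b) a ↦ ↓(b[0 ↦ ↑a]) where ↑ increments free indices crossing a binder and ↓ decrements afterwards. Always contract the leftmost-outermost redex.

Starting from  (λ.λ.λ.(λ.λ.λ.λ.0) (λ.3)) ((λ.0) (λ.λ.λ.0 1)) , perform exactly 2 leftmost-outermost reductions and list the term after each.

  start: (λ.λ.λ.(λ.λ.λ.λ.0) (λ.3)) ((λ.0) (λ.λ.λ.0 1))
  [1] λ.λ.(λ.λ.λ.λ.0) (λ.(λ.0) (λ.λ.λ.0 1))
  [2] λ.λ.λ.λ.λ.0

Answer: after 2 steps: λ.λ.λ.λ.λ.0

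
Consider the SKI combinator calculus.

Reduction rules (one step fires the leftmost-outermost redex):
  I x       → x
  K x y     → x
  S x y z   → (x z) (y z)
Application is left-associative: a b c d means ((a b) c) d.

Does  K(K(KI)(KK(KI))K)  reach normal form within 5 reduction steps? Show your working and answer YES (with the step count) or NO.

  start: K(K(KI)(KK(KI))K)
  [1] K(KIK)
  [2] KI

Answer: YES — reaches normal form KI in 2 ≤ 5 steps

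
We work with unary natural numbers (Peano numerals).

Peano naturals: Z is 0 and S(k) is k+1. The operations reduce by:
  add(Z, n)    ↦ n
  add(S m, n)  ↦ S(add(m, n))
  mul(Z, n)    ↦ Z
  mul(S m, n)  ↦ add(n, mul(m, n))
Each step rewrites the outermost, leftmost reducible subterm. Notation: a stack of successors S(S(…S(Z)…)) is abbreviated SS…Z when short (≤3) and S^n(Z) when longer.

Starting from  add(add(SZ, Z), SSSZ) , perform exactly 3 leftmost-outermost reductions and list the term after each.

Answer: after 3 steps: S(add(Z, SSSZ))

Working:
  start: add(add(SZ, Z), SSSZ)
  step 1: add(S(add(Z, Z)), SSSZ)
  step 2: S(add(add(Z, Z), SSSZ))
  step 3: S(add(Z, SSSZ))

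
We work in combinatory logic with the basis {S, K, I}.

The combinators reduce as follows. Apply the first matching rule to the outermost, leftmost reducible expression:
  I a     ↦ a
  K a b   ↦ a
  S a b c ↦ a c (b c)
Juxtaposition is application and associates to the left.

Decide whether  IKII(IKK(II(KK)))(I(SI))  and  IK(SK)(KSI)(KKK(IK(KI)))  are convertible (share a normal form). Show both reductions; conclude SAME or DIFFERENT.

Term A:
  start: IKII(IKK(II(KK)))(I(SI))
  step 1: KII(IKK(II(KK)))(I(SI))
  step 2: I(IKK(II(KK)))(I(SI))
  step 3: IKK(II(KK))(I(SI))
  step 4: KK(II(KK))(I(SI))
  step 5: K(I(SI))
  step 6: K(SI)

Term B:
  start: IK(SK)(KSI)(KKK(IK(KI)))
  step 1: K(SK)(KSI)(KKK(IK(KI)))
  step 2: SK(KKK(IK(KI)))
  step 3: SK(K(IK(KI)))
  step 4: SK(K(K(KI)))

Answer: DIFFERENT — A ⇓ K(SI), B ⇓ SK(K(K(KI)))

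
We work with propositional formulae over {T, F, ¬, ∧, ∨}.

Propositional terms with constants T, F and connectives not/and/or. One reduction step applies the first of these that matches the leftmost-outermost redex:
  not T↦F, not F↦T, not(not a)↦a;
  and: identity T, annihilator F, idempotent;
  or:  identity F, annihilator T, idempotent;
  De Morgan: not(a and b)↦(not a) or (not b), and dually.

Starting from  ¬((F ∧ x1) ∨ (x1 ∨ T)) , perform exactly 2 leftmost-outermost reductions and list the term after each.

Answer: after 2 steps: (¬F ∨ ¬x1) ∧ ¬(x1 ∨ T)

Reduction:
  start: ¬((F ∧ x1) ∨ (x1 ∨ T))
  →1  ¬(F ∧ x1) ∧ ¬(x1 ∨ T)
  →2  (¬F ∨ ¬x1) ∧ ¬(x1 ∨ T)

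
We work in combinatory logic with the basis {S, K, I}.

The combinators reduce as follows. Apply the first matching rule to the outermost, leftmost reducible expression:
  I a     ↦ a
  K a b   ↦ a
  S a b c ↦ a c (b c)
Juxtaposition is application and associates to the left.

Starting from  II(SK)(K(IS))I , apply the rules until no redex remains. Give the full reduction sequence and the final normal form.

Answer: normal form = I  (in 4 steps)

Working:
  start: II(SK)(K(IS))I
  →1  I(SK)(K(IS))I
  →2  SK(K(IS))I
  →3  KI(K(IS)I)
  →4  I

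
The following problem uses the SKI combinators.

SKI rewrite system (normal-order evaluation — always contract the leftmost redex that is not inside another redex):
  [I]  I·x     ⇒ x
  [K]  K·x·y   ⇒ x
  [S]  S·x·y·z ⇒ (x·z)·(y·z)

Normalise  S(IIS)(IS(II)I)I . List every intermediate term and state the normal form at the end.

Answer: normal form = SII  (in 9 steps)

Derivation:
  start: S(IIS)(IS(II)I)I
  →1  IISI(IS(II)II)
  →2  ISI(IS(II)II)
  →3  SI(IS(II)II)
  →4  SI(S(II)II)
  →5  SI(III(II))
  →6  SI(II(II))
  →7  SI(I(II))
  →8  SI(II)
  →9  SII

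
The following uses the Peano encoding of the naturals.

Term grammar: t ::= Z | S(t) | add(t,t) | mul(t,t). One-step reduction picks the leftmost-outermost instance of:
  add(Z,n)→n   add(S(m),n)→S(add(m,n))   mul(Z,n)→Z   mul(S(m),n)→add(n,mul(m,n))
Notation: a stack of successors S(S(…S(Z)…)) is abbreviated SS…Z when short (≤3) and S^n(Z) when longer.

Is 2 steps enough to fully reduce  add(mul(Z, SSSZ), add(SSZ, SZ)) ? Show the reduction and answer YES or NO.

Answer: NO — after 2 steps the term is add(SSZ, SZ), not yet normal

Reduction:
  start: add(mul(Z, SSSZ), add(SSZ, SZ))
  →1  add(Z, add(SSZ, SZ))
  →2  add(SSZ, SZ)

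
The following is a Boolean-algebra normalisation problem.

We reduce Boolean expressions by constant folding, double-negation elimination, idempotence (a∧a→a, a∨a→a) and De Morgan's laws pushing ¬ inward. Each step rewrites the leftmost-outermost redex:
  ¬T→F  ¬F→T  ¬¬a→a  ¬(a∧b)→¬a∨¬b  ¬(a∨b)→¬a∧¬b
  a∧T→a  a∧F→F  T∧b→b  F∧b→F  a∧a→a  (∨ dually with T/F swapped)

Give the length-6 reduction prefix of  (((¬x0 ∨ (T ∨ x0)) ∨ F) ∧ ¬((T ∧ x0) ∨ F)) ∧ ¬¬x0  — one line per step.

  start: (((¬x0 ∨ (T ∨ x0)) ∨ F) ∧ ¬((T ∧ x0) ∨ F)) ∧ ¬¬x0
  step 1: ((¬x0 ∨ (T ∨ x0)) ∧ ¬((T ∧ x0) ∨ F)) ∧ ¬¬x0
  step 2: ((¬x0 ∨ T) ∧ ¬((T ∧ x0) ∨ F)) ∧ ¬¬x0
  step 3: (T ∧ ¬((T ∧ x0) ∨ F)) ∧ ¬¬x0
  step 4: ¬((T ∧ x0) ∨ F) ∧ ¬¬x0
  step 5: (¬(T ∧ x0) ∧ ¬F) ∧ ¬¬x0
  step 6: ((¬T ∨ ¬x0) ∧ ¬F) ∧ ¬¬x0

Answer: after 6 steps: ((¬T ∨ ¬x0) ∧ ¬F) ∧ ¬¬x0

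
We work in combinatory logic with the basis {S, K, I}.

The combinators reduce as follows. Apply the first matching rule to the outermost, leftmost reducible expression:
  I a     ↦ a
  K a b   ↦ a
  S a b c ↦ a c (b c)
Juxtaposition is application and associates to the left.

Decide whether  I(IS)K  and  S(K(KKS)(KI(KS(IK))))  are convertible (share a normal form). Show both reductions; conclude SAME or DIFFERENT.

Term A:
  start: I(IS)K
  [1] ISK
  [2] SK

Term B:
  start: S(K(KKS)(KI(KS(IK))))
  [1] S(KKS)
  [2] SK

Answer: SAME — A ⇓ SK, B ⇓ SK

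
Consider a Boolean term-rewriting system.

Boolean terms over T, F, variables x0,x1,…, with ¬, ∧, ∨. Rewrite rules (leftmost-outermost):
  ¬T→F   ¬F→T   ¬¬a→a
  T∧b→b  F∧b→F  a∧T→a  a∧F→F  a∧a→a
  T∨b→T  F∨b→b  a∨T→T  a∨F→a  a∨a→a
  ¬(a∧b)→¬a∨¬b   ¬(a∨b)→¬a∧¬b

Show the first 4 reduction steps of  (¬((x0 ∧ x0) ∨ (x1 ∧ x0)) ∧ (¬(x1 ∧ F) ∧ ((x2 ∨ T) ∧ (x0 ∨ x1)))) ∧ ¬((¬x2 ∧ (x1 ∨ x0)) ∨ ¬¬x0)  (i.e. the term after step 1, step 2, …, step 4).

  start: (¬((x0 ∧ x0) ∨ (x1 ∧ x0)) ∧ (¬(x1 ∧ F) ∧ ((x2 ∨ T) ∧ (x0 ∨ x1)))) ∧ ¬((¬x2 ∧ (x1 ∨ x0)) ∨ ¬¬x0)
  →1  ((¬(x0 ∧ x0) ∧ ¬(x1 ∧ x0)) ∧ (¬(x1 ∧ F) ∧ ((x2 ∨ T) ∧ (x0 ∨ x1)))) ∧ ¬((¬x2 ∧ (x1 ∨ x0)) ∨ ¬¬x0)
  →2  (((¬x0 ∨ ¬x0) ∧ ¬(x1 ∧ x0)) ∧ (¬(x1 ∧ F) ∧ ((x2 ∨ T) ∧ (x0 ∨ x1)))) ∧ ¬((¬x2 ∧ (x1 ∨ x0)) ∨ ¬¬x0)
  →3  ((¬x0 ∧ ¬(x1 ∧ x0)) ∧ (¬(x1 ∧ F) ∧ ((x2 ∨ T) ∧ (x0 ∨ x1)))) ∧ ¬((¬x2 ∧ (x1 ∨ x0)) ∨ ¬¬x0)
  →4  ((¬x0 ∧ (¬x1 ∨ ¬x0)) ∧ (¬(x1 ∧ F) ∧ ((x2 ∨ T) ∧ (x0 ∨ x1)))) ∧ ¬((¬x2 ∧ (x1 ∨ x0)) ∨ ¬¬x0)

Answer: after 4 steps: ((¬x0 ∧ (¬x1 ∨ ¬x0)) ∧ (¬(x1 ∧ F) ∧ ((x2 ∨ T) ∧ (x0 ∨ x1)))) ∧ ¬((¬x2 ∧ (x1 ∨ x0)) ∨ ¬¬x0)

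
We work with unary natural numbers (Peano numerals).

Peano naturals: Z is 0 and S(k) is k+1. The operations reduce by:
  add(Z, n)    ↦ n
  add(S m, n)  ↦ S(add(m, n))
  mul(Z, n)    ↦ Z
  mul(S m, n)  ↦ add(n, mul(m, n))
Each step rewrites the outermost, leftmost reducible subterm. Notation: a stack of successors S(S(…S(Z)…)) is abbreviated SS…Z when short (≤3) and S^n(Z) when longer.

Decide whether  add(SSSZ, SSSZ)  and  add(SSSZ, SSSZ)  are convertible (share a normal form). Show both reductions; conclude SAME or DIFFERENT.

Term A:
  start: add(SSSZ, SSSZ)
  [1] S(add(SSZ, SSSZ))
  [2] S(S(add(SZ, SSSZ)))
  [3] S(S(S(add(Z, SSSZ))))
  [4] S^6(Z)

Term B:
  start: add(SSSZ, SSSZ)
  [1] S(add(SSZ, SSSZ))
  [2] S(S(add(SZ, SSSZ)))
  [3] S(S(S(add(Z, SSSZ))))
  [4] S^6(Z)

Answer: SAME — A ⇓ S^6(Z), B ⇓ S^6(Z)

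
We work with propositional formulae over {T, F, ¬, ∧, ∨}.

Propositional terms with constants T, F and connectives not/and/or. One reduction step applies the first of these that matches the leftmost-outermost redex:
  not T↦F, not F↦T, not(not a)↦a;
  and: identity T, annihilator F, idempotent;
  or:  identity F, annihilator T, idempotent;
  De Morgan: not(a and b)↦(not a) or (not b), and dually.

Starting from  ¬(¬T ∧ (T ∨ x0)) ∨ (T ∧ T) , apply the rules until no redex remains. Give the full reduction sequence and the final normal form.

  start: ¬(¬T ∧ (T ∨ x0)) ∨ (T ∧ T)
  step 1: (¬¬T ∨ ¬(T ∨ x0)) ∨ (T ∧ T)
  step 2: (T ∨ ¬(T ∨ x0)) ∨ (T ∧ T)
  step 3: T ∨ (T ∧ T)
  step 4: T

Answer: normal form = T  (in 4 steps)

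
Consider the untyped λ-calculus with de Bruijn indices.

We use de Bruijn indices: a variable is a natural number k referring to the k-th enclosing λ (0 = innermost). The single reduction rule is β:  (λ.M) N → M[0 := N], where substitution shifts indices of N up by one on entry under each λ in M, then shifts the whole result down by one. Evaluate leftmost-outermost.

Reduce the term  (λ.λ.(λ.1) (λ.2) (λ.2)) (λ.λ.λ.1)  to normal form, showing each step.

Answer: normal form = λ.0 (λ.λ.λ.λ.1)  (in 2 steps)

Working:
  start: (λ.λ.(λ.1) (λ.2) (λ.2)) (λ.λ.λ.1)
  step 1: λ.(λ.1) (λ.λ.λ.λ.1) (λ.λ.λ.λ.1)
  step 2: λ.0 (λ.λ.λ.λ.1)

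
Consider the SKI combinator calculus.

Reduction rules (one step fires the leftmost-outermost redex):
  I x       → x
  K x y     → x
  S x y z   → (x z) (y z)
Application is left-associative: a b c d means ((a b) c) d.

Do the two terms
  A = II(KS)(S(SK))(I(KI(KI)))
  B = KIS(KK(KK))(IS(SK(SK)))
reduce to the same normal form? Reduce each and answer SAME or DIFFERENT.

Answer: DIFFERENT — A ⇓ SI, B ⇓ K(S(SK(SK)))

Derivation:
Term A:
  start: II(KS)(S(SK))(I(KI(KI)))
  step 1: I(KS)(S(SK))(I(KI(KI)))
  step 2: KS(S(SK))(I(KI(KI)))
  step 3: S(I(KI(KI)))
  step 4: S(KI(KI))
  step 5: SI

Term B:
  start: KIS(KK(KK))(IS(SK(SK)))
  step 1: I(KK(KK))(IS(SK(SK)))
  step 2: KK(KK)(IS(SK(SK)))
  step 3: K(IS(SK(SK)))
  step 4: K(S(SK(SK)))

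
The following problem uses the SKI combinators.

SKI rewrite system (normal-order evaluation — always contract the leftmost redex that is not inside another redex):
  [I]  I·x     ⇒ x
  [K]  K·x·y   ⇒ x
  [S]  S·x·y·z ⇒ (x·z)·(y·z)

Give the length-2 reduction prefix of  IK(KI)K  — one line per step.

Answer: after 2 steps: KI

Derivation:
  start: IK(KI)K
  [1] K(KI)K
  [2] KI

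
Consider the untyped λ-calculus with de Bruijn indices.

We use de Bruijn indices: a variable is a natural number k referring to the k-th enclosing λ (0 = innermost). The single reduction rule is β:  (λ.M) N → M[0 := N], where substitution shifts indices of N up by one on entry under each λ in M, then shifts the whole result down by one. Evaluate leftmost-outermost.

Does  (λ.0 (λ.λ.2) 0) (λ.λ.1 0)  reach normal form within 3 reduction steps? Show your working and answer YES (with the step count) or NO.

Answer: NO — after 3 steps the term is (λ.λ.λ.λ.1 0) (λ.λ.1 0), not yet normal

Derivation:
  start: (λ.0 (λ.λ.2) 0) (λ.λ.1 0)
  →1  (λ.λ.1 0) (λ.λ.λ.λ.1 0) (λ.λ.1 0)
  →2  (λ.(λ.λ.λ.λ.1 0) 0) (λ.λ.1 0)
  →3  (λ.λ.λ.λ.1 0) (λ.λ.1 0)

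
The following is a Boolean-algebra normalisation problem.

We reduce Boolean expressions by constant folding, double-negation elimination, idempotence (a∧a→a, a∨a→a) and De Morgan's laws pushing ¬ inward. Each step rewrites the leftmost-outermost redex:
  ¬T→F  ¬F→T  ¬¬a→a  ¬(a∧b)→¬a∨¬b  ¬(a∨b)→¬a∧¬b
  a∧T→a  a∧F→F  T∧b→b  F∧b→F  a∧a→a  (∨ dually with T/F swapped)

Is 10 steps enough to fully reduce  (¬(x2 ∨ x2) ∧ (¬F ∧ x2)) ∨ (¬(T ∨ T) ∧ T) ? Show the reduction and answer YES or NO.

  start: (¬(x2 ∨ x2) ∧ (¬F ∧ x2)) ∨ (¬(T ∨ T) ∧ T)
  step 1: ((¬x2 ∧ ¬x2) ∧ (¬F ∧ x2)) ∨ (¬(T ∨ T) ∧ T)
  step 2: (¬x2 ∧ (¬F ∧ x2)) ∨ (¬(T ∨ T) ∧ T)
  step 3: (¬x2 ∧ (T ∧ x2)) ∨ (¬(T ∨ T) ∧ T)
  step 4: (¬x2 ∧ x2) ∨ (¬(T ∨ T) ∧ T)
  step 5: (¬x2 ∧ x2) ∨ ¬(T ∨ T)
  step 6: (¬x2 ∧ x2) ∨ (¬T ∧ ¬T)
  step 7: (¬x2 ∧ x2) ∨ ¬T
  step 8: (¬x2 ∧ x2) ∨ F
  step 9: ¬x2 ∧ x2

Answer: YES — reaches normal form ¬x2 ∧ x2 in 9 ≤ 10 steps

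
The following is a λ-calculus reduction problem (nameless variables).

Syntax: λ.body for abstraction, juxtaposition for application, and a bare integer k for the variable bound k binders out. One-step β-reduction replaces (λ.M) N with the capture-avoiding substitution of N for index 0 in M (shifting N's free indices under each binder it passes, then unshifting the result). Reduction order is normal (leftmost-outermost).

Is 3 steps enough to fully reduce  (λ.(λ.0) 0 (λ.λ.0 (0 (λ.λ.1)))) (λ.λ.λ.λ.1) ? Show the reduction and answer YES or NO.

Answer: YES — reaches normal form λ.λ.λ.1 in 3 ≤ 3 steps

Reduction:
  start: (λ.(λ.0) 0 (λ.λ.0 (0 (λ.λ.1)))) (λ.λ.λ.λ.1)
  [1] (λ.0) (λ.λ.λ.λ.1) (λ.λ.0 (0 (λ.λ.1)))
  [2] (λ.λ.λ.λ.1) (λ.λ.0 (0 (λ.λ.1)))
  [3] λ.λ.λ.1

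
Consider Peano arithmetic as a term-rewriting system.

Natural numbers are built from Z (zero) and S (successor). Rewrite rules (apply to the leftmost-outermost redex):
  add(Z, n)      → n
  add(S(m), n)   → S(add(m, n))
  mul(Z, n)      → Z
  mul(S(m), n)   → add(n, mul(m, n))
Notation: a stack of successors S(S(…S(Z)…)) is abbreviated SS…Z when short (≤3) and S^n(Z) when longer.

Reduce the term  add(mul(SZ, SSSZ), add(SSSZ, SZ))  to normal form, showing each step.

Answer: normal form = S^7(Z)  (in 14 steps)

Working:
  start: add(mul(SZ, SSSZ), add(SSSZ, SZ))
  →1  add(add(SSSZ, mul(Z, SSSZ)), add(SSSZ, SZ))
  →2  add(S(add(SSZ, mul(Z, SSSZ))), add(SSSZ, SZ))
  →3  S(add(add(SSZ, mul(Z, SSSZ)), add(SSSZ, SZ)))
  →4  S(add(S(add(SZ, mul(Z, SSSZ))), add(SSSZ, SZ)))
  →5  S(S(add(add(SZ, mul(Z, SSSZ)), add(SSSZ, SZ))))
  →6  S(S(add(S(add(Z, mul(Z, SSSZ))), add(SSSZ, SZ))))
  →7  S(S(S(add(add(Z, mul(Z, SSSZ)), add(SSSZ, SZ)))))
  →8  S(S(S(add(mul(Z, SSSZ), add(SSSZ, SZ)))))
  →9  S(S(S(add(Z, add(SSSZ, SZ)))))
  →10  S(S(S(add(SSSZ, SZ))))
  →11  S(S(S(S(add(SSZ, SZ)))))
  →12  S(S(S(S(S(add(SZ, SZ))))))
  →13  S(S(S(S(S(S(add(Z, SZ)))))))
  →14  S^7(Z)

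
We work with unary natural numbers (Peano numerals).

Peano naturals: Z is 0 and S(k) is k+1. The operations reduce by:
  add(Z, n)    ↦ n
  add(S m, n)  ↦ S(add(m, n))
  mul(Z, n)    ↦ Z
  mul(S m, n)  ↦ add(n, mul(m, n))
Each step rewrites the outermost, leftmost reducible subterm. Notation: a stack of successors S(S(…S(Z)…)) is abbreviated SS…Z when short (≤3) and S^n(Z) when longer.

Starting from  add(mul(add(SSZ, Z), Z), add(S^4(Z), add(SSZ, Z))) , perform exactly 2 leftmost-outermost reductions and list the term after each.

Answer: after 2 steps: add(add(Z, mul(add(SZ, Z), Z)), add(S^4(Z), add(SSZ, Z)))

Derivation:
  start: add(mul(add(SSZ, Z), Z), add(S^4(Z), add(SSZ, Z)))
  [1] add(mul(S(add(SZ, Z)), Z), add(S^4(Z), add(SSZ, Z)))
  [2] add(add(Z, mul(add(SZ, Z), Z)), add(S^4(Z), add(SSZ, Z)))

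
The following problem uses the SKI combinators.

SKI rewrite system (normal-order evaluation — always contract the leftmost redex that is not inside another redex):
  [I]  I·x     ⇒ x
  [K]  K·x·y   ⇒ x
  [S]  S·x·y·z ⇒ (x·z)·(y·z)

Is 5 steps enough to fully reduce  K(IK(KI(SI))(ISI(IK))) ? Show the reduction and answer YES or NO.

Answer: YES — reaches normal form KI in 3 ≤ 5 steps

Working:
  start: K(IK(KI(SI))(ISI(IK)))
  [1] K(K(KI(SI))(ISI(IK)))
  [2] K(KI(SI))
  [3] KI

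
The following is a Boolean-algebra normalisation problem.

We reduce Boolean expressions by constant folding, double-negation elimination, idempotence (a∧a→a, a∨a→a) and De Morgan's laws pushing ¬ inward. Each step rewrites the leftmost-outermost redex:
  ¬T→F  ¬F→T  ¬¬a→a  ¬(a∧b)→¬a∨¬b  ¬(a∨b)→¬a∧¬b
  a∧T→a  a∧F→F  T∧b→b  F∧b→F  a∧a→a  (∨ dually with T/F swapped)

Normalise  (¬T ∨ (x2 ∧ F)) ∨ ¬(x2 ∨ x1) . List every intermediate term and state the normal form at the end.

  start: (¬T ∨ (x2 ∧ F)) ∨ ¬(x2 ∨ x1)
  [1] (F ∨ (x2 ∧ F)) ∨ ¬(x2 ∨ x1)
  [2] (x2 ∧ F) ∨ ¬(x2 ∨ x1)
  [3] F ∨ ¬(x2 ∨ x1)
  [4] ¬(x2 ∨ x1)
  [5] ¬x2 ∧ ¬x1

Answer: normal form = ¬x2 ∧ ¬x1  (in 5 steps)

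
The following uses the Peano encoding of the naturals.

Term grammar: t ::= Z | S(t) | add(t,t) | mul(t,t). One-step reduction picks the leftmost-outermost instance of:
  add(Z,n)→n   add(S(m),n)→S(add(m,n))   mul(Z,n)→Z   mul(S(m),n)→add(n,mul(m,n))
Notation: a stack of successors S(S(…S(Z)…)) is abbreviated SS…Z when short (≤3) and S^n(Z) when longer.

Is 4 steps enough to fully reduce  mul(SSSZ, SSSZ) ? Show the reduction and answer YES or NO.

  start: mul(SSSZ, SSSZ)
  →1  add(SSSZ, mul(SSZ, SSSZ))
  →2  S(add(SSZ, mul(SSZ, SSSZ)))
  →3  S(S(add(SZ, mul(SSZ, SSSZ))))
  →4  S(S(S(add(Z, mul(SSZ, SSSZ)))))

Answer: NO — after 4 steps the term is S(S(S(add(Z, mul(SSZ, SSSZ))))), not yet normal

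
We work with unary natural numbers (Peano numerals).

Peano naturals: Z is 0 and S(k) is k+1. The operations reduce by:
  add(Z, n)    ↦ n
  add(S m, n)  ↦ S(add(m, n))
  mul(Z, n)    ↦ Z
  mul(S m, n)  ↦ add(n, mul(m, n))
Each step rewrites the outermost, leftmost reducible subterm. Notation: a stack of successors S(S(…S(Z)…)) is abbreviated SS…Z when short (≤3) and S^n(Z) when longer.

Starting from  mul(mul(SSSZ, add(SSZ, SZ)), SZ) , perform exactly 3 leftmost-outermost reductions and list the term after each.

  start: mul(mul(SSSZ, add(SSZ, SZ)), SZ)
  step 1: mul(add(add(SSZ, SZ), mul(SSZ, add(SSZ, SZ))), SZ)
  step 2: mul(add(S(add(SZ, SZ)), mul(SSZ, add(SSZ, SZ))), SZ)
  step 3: mul(S(add(add(SZ, SZ), mul(SSZ, add(SSZ, SZ)))), SZ)

Answer: after 3 steps: mul(S(add(add(SZ, SZ), mul(SSZ, add(SSZ, SZ)))), SZ)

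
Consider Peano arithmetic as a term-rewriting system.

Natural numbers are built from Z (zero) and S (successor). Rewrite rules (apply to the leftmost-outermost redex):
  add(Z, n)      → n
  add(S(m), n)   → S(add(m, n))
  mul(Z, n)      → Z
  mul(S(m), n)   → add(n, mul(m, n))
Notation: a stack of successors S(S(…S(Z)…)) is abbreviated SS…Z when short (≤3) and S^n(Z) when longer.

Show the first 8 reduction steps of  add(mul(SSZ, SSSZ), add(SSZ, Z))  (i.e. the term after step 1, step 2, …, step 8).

Answer: after 8 steps: S(S(S(add(mul(SZ, SSSZ), add(SSZ, Z)))))

Reduction:
  start: add(mul(SSZ, SSSZ), add(SSZ, Z))
  [1] add(add(SSSZ, mul(SZ, SSSZ)), add(SSZ, Z))
  [2] add(S(add(SSZ, mul(SZ, SSSZ))), add(SSZ, Z))
  [3] S(add(add(SSZ, mul(SZ, SSSZ)), add(SSZ, Z)))
  [4] S(add(S(add(SZ, mul(SZ, SSSZ))), add(SSZ, Z)))
  [5] S(S(add(add(SZ, mul(SZ, SSSZ)), add(SSZ, Z))))
  [6] S(S(add(S(add(Z, mul(SZ, SSSZ))), add(SSZ, Z))))
  [7] S(S(S(add(add(Z, mul(SZ, SSSZ)), add(SSZ, Z)))))
  [8] S(S(S(add(mul(SZ, SSSZ), add(SSZ, Z)))))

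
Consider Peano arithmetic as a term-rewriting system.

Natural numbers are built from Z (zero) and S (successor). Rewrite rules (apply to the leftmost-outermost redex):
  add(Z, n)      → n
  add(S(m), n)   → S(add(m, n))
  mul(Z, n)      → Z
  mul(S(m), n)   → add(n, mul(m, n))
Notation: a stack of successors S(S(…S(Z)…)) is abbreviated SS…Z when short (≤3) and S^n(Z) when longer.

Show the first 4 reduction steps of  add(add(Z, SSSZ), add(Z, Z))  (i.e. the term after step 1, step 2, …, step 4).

Answer: after 4 steps: S(S(S(add(Z, add(Z, Z)))))

Derivation:
  start: add(add(Z, SSSZ), add(Z, Z))
  →1  add(SSSZ, add(Z, Z))
  →2  S(add(SSZ, add(Z, Z)))
  →3  S(S(add(SZ, add(Z, Z))))
  →4  S(S(S(add(Z, add(Z, Z)))))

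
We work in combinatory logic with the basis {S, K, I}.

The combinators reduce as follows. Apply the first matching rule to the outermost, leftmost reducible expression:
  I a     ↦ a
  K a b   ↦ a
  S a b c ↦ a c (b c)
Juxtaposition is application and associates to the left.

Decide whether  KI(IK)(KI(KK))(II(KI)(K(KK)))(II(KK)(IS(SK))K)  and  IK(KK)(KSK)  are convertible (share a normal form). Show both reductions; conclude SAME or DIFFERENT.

Answer: SAME — A ⇓ KK, B ⇓ KK

Working:
Term A:
  start: KI(IK)(KI(KK))(II(KI)(K(KK)))(II(KK)(IS(SK))K)
  [1] I(KI(KK))(II(KI)(K(KK)))(II(KK)(IS(SK))K)
  [2] KI(KK)(II(KI)(K(KK)))(II(KK)(IS(SK))K)
  [3] I(II(KI)(K(KK)))(II(KK)(IS(SK))K)
  [4] II(KI)(K(KK))(II(KK)(IS(SK))K)
  [5] I(KI)(K(KK))(II(KK)(IS(SK))K)
  [6] KI(K(KK))(II(KK)(IS(SK))K)
  [7] I(II(KK)(IS(SK))K)
  [8] II(KK)(IS(SK))K
  [9] I(KK)(IS(SK))K
  [10] KK(IS(SK))K
  [11] KK

Term B:
  start: IK(KK)(KSK)
  [1] K(KK)(KSK)
  [2] KK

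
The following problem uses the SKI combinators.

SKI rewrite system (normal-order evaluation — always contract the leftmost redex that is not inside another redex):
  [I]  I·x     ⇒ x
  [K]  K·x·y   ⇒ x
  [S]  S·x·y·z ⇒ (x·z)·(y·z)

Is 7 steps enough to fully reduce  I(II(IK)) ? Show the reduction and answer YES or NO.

Answer: YES — reaches normal form K in 4 ≤ 7 steps

Derivation:
  start: I(II(IK))
  [1] II(IK)
  [2] I(IK)
  [3] IK
  [4] K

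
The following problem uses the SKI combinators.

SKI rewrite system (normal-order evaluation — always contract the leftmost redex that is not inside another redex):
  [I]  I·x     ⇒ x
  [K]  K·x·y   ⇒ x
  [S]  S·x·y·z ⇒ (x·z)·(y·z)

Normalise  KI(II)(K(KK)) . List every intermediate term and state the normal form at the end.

Answer: normal form = K(KK)  (in 2 steps)

Derivation:
  start: KI(II)(K(KK))
  step 1: I(K(KK))
  step 2: K(KK)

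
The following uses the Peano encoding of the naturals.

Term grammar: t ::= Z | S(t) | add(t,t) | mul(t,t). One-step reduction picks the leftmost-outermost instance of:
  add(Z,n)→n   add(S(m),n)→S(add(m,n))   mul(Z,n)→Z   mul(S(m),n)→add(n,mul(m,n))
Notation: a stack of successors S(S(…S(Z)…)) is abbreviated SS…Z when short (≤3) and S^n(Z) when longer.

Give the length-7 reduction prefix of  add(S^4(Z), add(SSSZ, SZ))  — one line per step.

Answer: after 7 steps: S(S(S(S(S(S(add(SZ, SZ)))))))

Working:
  start: add(S^4(Z), add(SSSZ, SZ))
  step 1: S(add(SSSZ, add(SSSZ, SZ)))
  step 2: S(S(add(SSZ, add(SSSZ, SZ))))
  step 3: S(S(S(add(SZ, add(SSSZ, SZ)))))
  step 4: S(S(S(S(add(Z, add(SSSZ, SZ))))))
  step 5: S(S(S(S(add(SSSZ, SZ)))))
  step 6: S(S(S(S(S(add(SSZ, SZ))))))
  step 7: S(S(S(S(S(S(add(SZ, SZ)))))))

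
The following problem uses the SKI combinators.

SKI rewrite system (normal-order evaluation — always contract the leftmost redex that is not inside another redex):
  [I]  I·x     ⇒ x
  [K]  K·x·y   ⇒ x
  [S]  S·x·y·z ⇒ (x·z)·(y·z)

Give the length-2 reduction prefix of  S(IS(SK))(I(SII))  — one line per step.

  start: S(IS(SK))(I(SII))
  →1  S(S(SK))(I(SII))
  →2  S(S(SK))(SII)

Answer: after 2 steps: S(S(SK))(SII)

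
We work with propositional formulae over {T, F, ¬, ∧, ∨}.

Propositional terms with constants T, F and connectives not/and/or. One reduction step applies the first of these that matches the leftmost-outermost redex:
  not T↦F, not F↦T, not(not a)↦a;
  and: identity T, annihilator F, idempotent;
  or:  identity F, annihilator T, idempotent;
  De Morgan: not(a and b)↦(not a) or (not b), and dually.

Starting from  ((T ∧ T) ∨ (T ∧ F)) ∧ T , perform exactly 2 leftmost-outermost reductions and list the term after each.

Answer: after 2 steps: T ∨ (T ∧ F)

Derivation:
  start: ((T ∧ T) ∨ (T ∧ F)) ∧ T
  [1] (T ∧ T) ∨ (T ∧ F)
  [2] T ∨ (T ∧ F)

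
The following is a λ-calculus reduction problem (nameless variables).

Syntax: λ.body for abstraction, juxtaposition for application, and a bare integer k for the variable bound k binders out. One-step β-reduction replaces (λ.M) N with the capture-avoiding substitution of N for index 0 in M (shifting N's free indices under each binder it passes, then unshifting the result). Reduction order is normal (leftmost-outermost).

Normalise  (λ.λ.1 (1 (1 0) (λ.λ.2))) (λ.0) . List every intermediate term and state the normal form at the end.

Answer: normal form = λ.0 (λ.λ.2)  (in 4 steps)

Reduction:
  start: (λ.λ.1 (1 (1 0) (λ.λ.2))) (λ.0)
  step 1: λ.(λ.0) ((λ.0) ((λ.0) 0) (λ.λ.2))
  step 2: λ.(λ.0) ((λ.0) 0) (λ.λ.2)
  step 3: λ.(λ.0) 0 (λ.λ.2)
  step 4: λ.0 (λ.λ.2)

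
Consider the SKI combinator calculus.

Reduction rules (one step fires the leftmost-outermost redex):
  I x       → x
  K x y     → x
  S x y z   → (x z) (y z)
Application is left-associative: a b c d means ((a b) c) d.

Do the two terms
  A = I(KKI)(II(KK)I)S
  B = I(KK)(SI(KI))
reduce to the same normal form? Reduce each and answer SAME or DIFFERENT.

Answer: SAME — A ⇓ K, B ⇓ K

Reduction:
Term A:
  start: I(KKI)(II(KK)I)S
  [1] KKI(II(KK)I)S
  [2] K(II(KK)I)S
  [3] II(KK)I
  [4] I(KK)I
  [5] KKI
  [6] K

Term B:
  start: I(KK)(SI(KI))
  [1] KK(SI(KI))
  [2] K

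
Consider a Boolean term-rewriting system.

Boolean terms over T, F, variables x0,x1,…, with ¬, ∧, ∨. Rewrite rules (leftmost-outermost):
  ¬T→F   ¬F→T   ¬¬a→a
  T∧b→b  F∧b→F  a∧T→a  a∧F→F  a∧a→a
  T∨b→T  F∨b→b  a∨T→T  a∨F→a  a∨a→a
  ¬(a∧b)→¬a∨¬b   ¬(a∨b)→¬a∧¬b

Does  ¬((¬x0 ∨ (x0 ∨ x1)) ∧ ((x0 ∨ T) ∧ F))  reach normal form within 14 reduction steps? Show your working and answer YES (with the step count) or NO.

  start: ¬((¬x0 ∨ (x0 ∨ x1)) ∧ ((x0 ∨ T) ∧ F))
  [1] ¬(¬x0 ∨ (x0 ∨ x1)) ∨ ¬((x0 ∨ T) ∧ F)
  [2] (¬¬x0 ∧ ¬(x0 ∨ x1)) ∨ ¬((x0 ∨ T) ∧ F)
  [3] (x0 ∧ ¬(x0 ∨ x1)) ∨ ¬((x0 ∨ T) ∧ F)
  [4] (x0 ∧ (¬x0 ∧ ¬x1)) ∨ ¬((x0 ∨ T) ∧ F)
  [5] (x0 ∧ (¬x0 ∧ ¬x1)) ∨ (¬(x0 ∨ T) ∨ ¬F)
  [6] (x0 ∧ (¬x0 ∧ ¬x1)) ∨ ((¬x0 ∧ ¬T) ∨ ¬F)
  [7] (x0 ∧ (¬x0 ∧ ¬x1)) ∨ ((¬x0 ∧ F) ∨ ¬F)
  [8] (x0 ∧ (¬x0 ∧ ¬x1)) ∨ (F ∨ ¬F)
  [9] (x0 ∧ (¬x0 ∧ ¬x1)) ∨ ¬F
  [10] (x0 ∧ (¬x0 ∧ ¬x1)) ∨ T
  [11] T

Answer: YES — reaches normal form T in 11 ≤ 14 steps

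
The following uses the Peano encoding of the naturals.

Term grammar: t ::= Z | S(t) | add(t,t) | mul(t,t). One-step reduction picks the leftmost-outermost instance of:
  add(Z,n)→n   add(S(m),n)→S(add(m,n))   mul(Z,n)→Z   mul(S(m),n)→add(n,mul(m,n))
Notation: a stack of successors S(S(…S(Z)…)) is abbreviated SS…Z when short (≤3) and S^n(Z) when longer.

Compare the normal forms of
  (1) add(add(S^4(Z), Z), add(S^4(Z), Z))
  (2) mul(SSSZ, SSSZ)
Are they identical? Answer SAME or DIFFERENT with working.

Term A:
  start: add(add(S^4(Z), Z), add(S^4(Z), Z))
  [1] add(S(add(SSSZ, Z)), add(S^4(Z), Z))
  [2] S(add(add(SSSZ, Z), add(S^4(Z), Z)))
  [3] S(add(S(add(SSZ, Z)), add(S^4(Z), Z)))
  [4] S(S(add(add(SSZ, Z), add(S^4(Z), Z))))
  [5] S(S(add(S(add(SZ, Z)), add(S^4(Z), Z))))
  [6] S(S(S(add(add(SZ, Z), add(S^4(Z), Z)))))
  [7] S(S(S(add(S(add(Z, Z)), add(S^4(Z), Z)))))
  [8] S(S(S(S(add(add(Z, Z), add(S^4(Z), Z))))))
  [9] S(S(S(S(add(Z, add(S^4(Z), Z))))))
  [10] S(S(S(S(add(S^4(Z), Z)))))
  [11] S(S(S(S(S(add(SSSZ, Z))))))
  [12] S(S(S(S(S(S(add(SSZ, Z)))))))
  [13] S(S(S(S(S(S(S(add(SZ, Z))))))))
  [14] S(S(S(S(S(S(S(S(add(Z, Z)))))))))
  [15] S^8(Z)

Term B:
  start: mul(SSSZ, SSSZ)
  [1] add(SSSZ, mul(SSZ, SSSZ))
  [2] S(add(SSZ, mul(SSZ, SSSZ)))
  [3] S(S(add(SZ, mul(SSZ, SSSZ))))
  [4] S(S(S(add(Z, mul(SSZ, SSSZ)))))
  [5] S(S(S(mul(SSZ, SSSZ))))
  [6] S(S(S(add(SSSZ, mul(SZ, SSSZ)))))
  [7] S(S(S(S(add(SSZ, mul(SZ, SSSZ))))))
  [8] S(S(S(S(S(add(SZ, mul(SZ, SSSZ)))))))
  [9] S(S(S(S(S(S(add(Z, mul(SZ, SSSZ))))))))
  [10] S(S(S(S(S(S(mul(SZ, SSSZ)))))))
  [11] S(S(S(S(S(S(add(SSSZ, mul(Z, SSSZ))))))))
  [12] S(S(S(S(S(S(S(add(SSZ, mul(Z, SSSZ)))))))))
  [13] S(S(S(S(S(S(S(S(add(SZ, mul(Z, SSSZ))))))))))
  [14] S(S(S(S(S(S(S(S(S(add(Z, mul(Z, SSSZ)))))))))))
  [15] S(S(S(S(S(S(S(S(S(mul(Z, SSSZ))))))))))
  [16] S^9(Z)

Answer: DIFFERENT — A ⇓ S^8(Z), B ⇓ S^9(Z)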